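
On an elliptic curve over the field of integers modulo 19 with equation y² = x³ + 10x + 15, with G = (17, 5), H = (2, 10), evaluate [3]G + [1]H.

First 3G:
Repeated addition: build up to 3G.
2G: tangent at (17, 5): λ = (3·17² + 10)/(2·5) ≡ 3/10. 10⁻¹ ≡ 2 (mod 19), so λ ≡ 3·2 ≡ 6.
  x = λ² - 17 - 17 = 36 - 34 ≡ 2; y = λ·(17 - 2) - 5 ≡ 9. → (2, 9)
3G: (2, 9) + (17, 5). λ = (5 - 9)/(17 - 2) ≡ 15/15 mod 19. 15⁻¹ ≡ 14 (mod 19), so λ ≡ 1.
  x = λ² - 2 - 17 = 1 - 19 ≡ 1; y = λ·(2 - 1) - 9 ≡ 11. → (1, 11)
3G = (1, 11).
Finally 3G + H:
(1, 11) + (2, 10). λ = (10 - 11)/(2 - 1) ≡ 18/1 mod 19. 1⁻¹ ≡ 1 (mod 19) since 1·1 = 1 ≡ 1, so λ ≡ 18.
  x = λ² - 1 - 2 = 324 - 3 ≡ 17; y = λ·(1 - 17) - 11 ≡ 5. → (17, 5)

(17, 5)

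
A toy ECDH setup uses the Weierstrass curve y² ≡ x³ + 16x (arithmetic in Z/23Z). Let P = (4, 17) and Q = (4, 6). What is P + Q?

The two points share x = 4 and their y-coordinates satisfy 17 + 6 ≡ 0 (mod 23), so they are inverses. Their sum is the point at infinity.

O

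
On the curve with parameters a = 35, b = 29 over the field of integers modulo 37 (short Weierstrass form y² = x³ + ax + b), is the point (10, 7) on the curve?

y² = 7² ≡ 12; x³ + 35x + 29 = 1379 ≡ 10 (mod 37). 12 ≠ 10.

no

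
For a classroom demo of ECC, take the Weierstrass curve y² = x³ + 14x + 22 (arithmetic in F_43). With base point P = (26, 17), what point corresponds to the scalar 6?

(13, 6)

Repeated addition: build up to 6P.
2P: tangent at (26, 17): λ = (3·26² + 14)/(2·17) ≡ 21/34. 34⁻¹ ≡ 19 (mod 43), so λ ≡ 21·19 ≡ 12.
  x = λ² - 26 - 26 = 144 - 52 ≡ 6; y = λ·(26 - 6) - 17 ≡ 8. → (6, 8)
3P: (6, 8) + (26, 17). λ = (17 - 8)/(26 - 6) ≡ 9/20 mod 43. 20⁻¹ ≡ 28 (mod 43), so λ ≡ 37.
  x = λ² - 6 - 26 = 1369 - 32 ≡ 4; y = λ·(6 - 4) - 8 ≡ 23. → (4, 23)
4P: (4, 23) + (26, 17). λ = (17 - 23)/(26 - 4) ≡ 37/22 mod 43. 22⁻¹ ≡ 2 (mod 43), so λ ≡ 31.
  x = λ² - 4 - 26 = 961 - 30 ≡ 28; y = λ·(4 - 28) - 23 ≡ 7. → (28, 7)
5P: (28, 7) + (26, 17). λ = (17 - 7)/(26 - 28) ≡ 10/41 mod 43. 41⁻¹ ≡ 21 (mod 43), so λ ≡ 38.
  x = λ² - 28 - 26 = 1444 - 54 ≡ 14; y = λ·(28 - 14) - 7 ≡ 9. → (14, 9)
6P: (14, 9) + (26, 17). λ = (17 - 9)/(26 - 14) ≡ 8/12 mod 43. 12⁻¹ ≡ 18 (mod 43) since 12·18 = 216 ≡ 1, so λ ≡ 15.
  x = λ² - 14 - 26 = 225 - 40 ≡ 13; y = λ·(14 - 13) - 9 ≡ 6. → (13, 6)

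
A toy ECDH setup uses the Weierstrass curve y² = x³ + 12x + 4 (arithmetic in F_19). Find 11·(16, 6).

(14, 16)

Write Q = (16, 6).
Repeated addition: build up to 11Q.
2Q: tangent at (16, 6): λ = (3·16² + 12)/(2·6) ≡ 1/12. 12⁻¹ ≡ 8 (mod 19), so λ ≡ 1·8 ≡ 8.
  x = λ² - 16 - 16 = 64 - 32 ≡ 13; y = λ·(16 - 13) - 6 ≡ 18. → (13, 18)
3Q: (13, 18) + (16, 6). λ = (6 - 18)/(16 - 13) ≡ 7/3 mod 19. 3⁻¹ ≡ 13 (mod 19) since 3·13 = 39 ≡ 1, so λ ≡ 15.
  x = λ² - 13 - 16 = 225 - 29 ≡ 6; y = λ·(13 - 6) - 18 ≡ 11. → (6, 11)
4Q: (6, 11) + (16, 6). λ = (6 - 11)/(16 - 6) ≡ 14/10 mod 19. 10⁻¹ ≡ 2 (mod 19) since 10·2 = 20 ≡ 1, so λ ≡ 9.
  x = λ² - 6 - 16 = 81 - 22 ≡ 2; y = λ·(6 - 2) - 11 ≡ 6. → (2, 6)
5Q: (2, 6) + (16, 6). λ = (6 - 6)/(16 - 2) ≡ 0/14 mod 19. 14⁻¹ ≡ 15 (mod 19), so λ ≡ 0.
  x = λ² - 2 - 16 = 0 - 18 ≡ 1; y = λ·(2 - 1) - 6 ≡ 13. → (1, 13)
6Q: (1, 13) + (16, 6). λ = (6 - 13)/(16 - 1) ≡ 12/15 mod 19. 15⁻¹ ≡ 14 (mod 19), so λ ≡ 16.
  x = λ² - 1 - 16 = 256 - 17 ≡ 11; y = λ·(1 - 11) - 13 ≡ 17. → (11, 17)
7Q: (11, 17) + (16, 6). λ = (6 - 17)/(16 - 11) ≡ 8/5 mod 19. 5⁻¹ ≡ 4 (mod 19) since 5·4 = 20 ≡ 1, so λ ≡ 13.
  x = λ² - 11 - 16 = 169 - 27 ≡ 9; y = λ·(11 - 9) - 17 ≡ 9. → (9, 9)
8Q: (9, 9) + (16, 6). λ = (6 - 9)/(16 - 9) ≡ 16/7 mod 19. 7⁻¹ ≡ 11 (mod 19), so λ ≡ 5.
  x = λ² - 9 - 16 = 25 - 25 ≡ 0; y = λ·(9 - 0) - 9 ≡ 17. → (0, 17)
9Q: (0, 17) + (16, 6). λ = (6 - 17)/(16 - 0) ≡ 8/16 mod 19. 16⁻¹ ≡ 6 (mod 19) since 16·6 = 96 ≡ 1, so λ ≡ 10.
  x = λ² - 0 - 16 = 100 - 16 ≡ 8; y = λ·(0 - 8) - 17 ≡ 17. → (8, 17)
10Q: (8, 17) + (16, 6). λ = (6 - 17)/(16 - 8) ≡ 8/8 mod 19. 8⁻¹ ≡ 12 (mod 19) since 8·12 = 96 ≡ 1, so λ ≡ 1.
  x = λ² - 8 - 16 = 1 - 24 ≡ 15; y = λ·(8 - 15) - 17 ≡ 14. → (15, 14)
11Q: (15, 14) + (16, 6). λ = (6 - 14)/(16 - 15) ≡ 11/1 mod 19. 1⁻¹ ≡ 1 (mod 19) since 1·1 = 1 ≡ 1, so λ ≡ 11.
  x = λ² - 15 - 16 = 121 - 31 ≡ 14; y = λ·(15 - 14) - 14 ≡ 16. → (14, 16)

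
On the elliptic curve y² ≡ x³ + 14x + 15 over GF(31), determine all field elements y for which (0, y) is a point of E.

x³ + 14x + 15 = 15 ≡ 15 (mod 31).
15 is a non-residue mod 31; no y exists.

none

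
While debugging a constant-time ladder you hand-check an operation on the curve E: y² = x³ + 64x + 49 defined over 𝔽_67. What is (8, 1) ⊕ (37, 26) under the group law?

(8, 1) + (37, 26). λ = (26 - 1)/(37 - 8) ≡ 25/29 mod 67. 29⁻¹ ≡ 37 (mod 67), so λ ≡ 54.
  x = λ² - 8 - 37 = 2916 - 45 ≡ 57; y = λ·(8 - 57) - 1 ≡ 33. → (57, 33)

(57, 33)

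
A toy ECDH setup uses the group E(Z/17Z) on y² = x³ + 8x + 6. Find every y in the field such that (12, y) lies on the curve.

x³ + 8x + 6 = 1830 ≡ 11 (mod 17).
11 is a non-residue mod 17; no y exists.

none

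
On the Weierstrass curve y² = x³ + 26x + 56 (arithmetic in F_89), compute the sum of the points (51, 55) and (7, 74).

(51, 34)

(51, 55) + (7, 74). λ = (74 - 55)/(7 - 51) ≡ 19/45 mod 89. 45⁻¹ ≡ 2 (mod 89), so λ ≡ 38.
  x = λ² - 51 - 7 = 1444 - 58 ≡ 51; y = λ·(51 - 51) - 55 ≡ 34. → (51, 34)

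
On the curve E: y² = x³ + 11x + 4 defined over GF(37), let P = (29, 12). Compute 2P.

(5, 6)

tangent at (29, 12): λ = (3·29² + 11)/(2·12) ≡ 18/24. 24⁻¹ ≡ 17 (mod 37), so λ ≡ 18·17 ≡ 10.
  x = λ² - 29 - 29 = 100 - 58 ≡ 5; y = λ·(29 - 5) - 12 ≡ 6. → (5, 6)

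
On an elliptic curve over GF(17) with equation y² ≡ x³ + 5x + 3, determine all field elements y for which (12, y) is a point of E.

none

x³ + 5x + 3 = 1791 ≡ 6 (mod 17).
6 is a non-residue mod 17; no y exists.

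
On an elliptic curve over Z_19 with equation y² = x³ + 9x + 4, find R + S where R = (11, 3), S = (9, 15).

(11, 3) + (9, 15). λ = (15 - 3)/(9 - 11) ≡ 12/17 mod 19. 17⁻¹ ≡ 9 (mod 19), so λ ≡ 13.
  x = λ² - 11 - 9 = 169 - 20 ≡ 16; y = λ·(11 - 16) - 3 ≡ 8. → (16, 8)

(16, 8)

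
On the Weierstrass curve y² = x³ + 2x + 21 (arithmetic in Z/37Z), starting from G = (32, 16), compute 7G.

(21, 0)

Double-and-add on 7 = (111)₂. Start with G = (32, 16) for the leading 1-bit.
double: tangent at (32, 16): λ = (3·32² + 2)/(2·16) ≡ 3/32. 32⁻¹ ≡ 22 (mod 37), so λ ≡ 3·22 ≡ 29.
  x = λ² - 32 - 32 = 841 - 64 ≡ 0; y = λ·(32 - 0) - 16 ≡ 24. → (0, 24)
add G: (0, 24) + (32, 16). λ = (16 - 24)/(32 - 0) ≡ 29/32 mod 37. 32⁻¹ ≡ 22 (mod 37), so λ ≡ 9.
  x = λ² - 0 - 32 = 81 - 32 ≡ 12; y = λ·(0 - 12) - 24 ≡ 16. → (12, 16)
double: tangent at (12, 16): λ = (3·12² + 2)/(2·16) ≡ 27/32. 32⁻¹ ≡ 22 (mod 37), so λ ≡ 27·22 ≡ 2.
  x = λ² - 12 - 12 = 4 - 24 ≡ 17; y = λ·(12 - 17) - 16 ≡ 11. → (17, 11)
add G: (17, 11) + (32, 16). λ = (16 - 11)/(32 - 17) ≡ 5/15 mod 37. 15⁻¹ ≡ 5 (mod 37) since 15·5 = 75 ≡ 1, so λ ≡ 25.
  x = λ² - 17 - 32 = 625 - 49 ≡ 21; y = λ·(17 - 21) - 11 ≡ 0. → (21, 0)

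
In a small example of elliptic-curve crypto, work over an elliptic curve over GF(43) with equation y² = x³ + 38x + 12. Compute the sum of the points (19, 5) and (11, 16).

(19, 5) + (11, 16). λ = (16 - 5)/(11 - 19) ≡ 11/35 mod 43. 35⁻¹ ≡ 16 (mod 43) since 35·16 = 560 ≡ 1, so λ ≡ 4.
  x = λ² - 19 - 11 = 16 - 30 ≡ 29; y = λ·(19 - 29) - 5 ≡ 41. → (29, 41)

(29, 41)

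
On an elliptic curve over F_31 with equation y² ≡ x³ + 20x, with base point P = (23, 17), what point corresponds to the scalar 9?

(17, 18)

Repeated addition: build up to 9P.
2P: tangent at (23, 17): λ = (3·23² + 20)/(2·17) ≡ 26/3. 3⁻¹ ≡ 21 (mod 31), so λ ≡ 26·21 ≡ 19.
  x = λ² - 23 - 23 = 361 - 46 ≡ 5; y = λ·(23 - 5) - 17 ≡ 15. → (5, 15)
3P: (5, 15) + (23, 17). λ = (17 - 15)/(23 - 5) ≡ 2/18 mod 31. 18⁻¹ ≡ 19 (mod 31) since 18·19 = 342 ≡ 1, so λ ≡ 7.
  x = λ² - 5 - 23 = 49 - 28 ≡ 21; y = λ·(5 - 21) - 15 ≡ 28. → (21, 28)
4P: (21, 28) + (23, 17). λ = (17 - 28)/(23 - 21) ≡ 20/2 mod 31. 2⁻¹ ≡ 16 (mod 31) since 2·16 = 32 ≡ 1, so λ ≡ 10.
  x = λ² - 21 - 23 = 100 - 44 ≡ 25; y = λ·(21 - 25) - 28 ≡ 25. → (25, 25)
5P: (25, 25) + (23, 17). λ = (17 - 25)/(23 - 25) ≡ 23/29 mod 31. 29⁻¹ ≡ 15 (mod 31), so λ ≡ 4.
  x = λ² - 25 - 23 = 16 - 48 ≡ 30; y = λ·(25 - 30) - 25 ≡ 17. → (30, 17)
6P: (30, 17) + (23, 17). λ = (17 - 17)/(23 - 30) ≡ 0/24 mod 31. 24⁻¹ ≡ 22 (mod 31), so λ ≡ 0.
  x = λ² - 30 - 23 = 0 - 53 ≡ 9; y = λ·(30 - 9) - 17 ≡ 14. → (9, 14)
7P: (9, 14) + (23, 17). λ = (17 - 14)/(23 - 9) ≡ 3/14 mod 31. 14⁻¹ ≡ 20 (mod 31) since 14·20 = 280 ≡ 1, so λ ≡ 29.
  x = λ² - 9 - 23 = 841 - 32 ≡ 3; y = λ·(9 - 3) - 14 ≡ 5. → (3, 5)
8P: (3, 5) + (23, 17). λ = (17 - 5)/(23 - 3) ≡ 12/20 mod 31. 20⁻¹ ≡ 14 (mod 31) since 20·14 = 280 ≡ 1, so λ ≡ 13.
  x = λ² - 3 - 23 = 169 - 26 ≡ 19; y = λ·(3 - 19) - 5 ≡ 4. → (19, 4)
9P: (19, 4) + (23, 17). λ = (17 - 4)/(23 - 19) ≡ 13/4 mod 31. 4⁻¹ ≡ 8 (mod 31) since 4·8 = 32 ≡ 1, so λ ≡ 11.
  x = λ² - 19 - 23 = 121 - 42 ≡ 17; y = λ·(19 - 17) - 4 ≡ 18. → (17, 18)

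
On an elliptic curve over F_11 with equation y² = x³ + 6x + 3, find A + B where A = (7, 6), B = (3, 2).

(2, 10)

(7, 6) + (3, 2). λ = (2 - 6)/(3 - 7) ≡ 7/7 mod 11. 7⁻¹ ≡ 8 (mod 11) since 7·8 = 56 ≡ 1, so λ ≡ 1.
  x = λ² - 7 - 3 = 1 - 10 ≡ 2; y = λ·(7 - 2) - 6 ≡ 10. → (2, 10)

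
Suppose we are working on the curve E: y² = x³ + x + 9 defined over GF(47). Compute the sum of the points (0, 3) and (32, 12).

(21, 19)

(0, 3) + (32, 12). λ = (12 - 3)/(32 - 0) ≡ 9/32 mod 47. 32⁻¹ ≡ 25 (mod 47), so λ ≡ 37.
  x = λ² - 0 - 32 = 1369 - 32 ≡ 21; y = λ·(0 - 21) - 3 ≡ 19. → (21, 19)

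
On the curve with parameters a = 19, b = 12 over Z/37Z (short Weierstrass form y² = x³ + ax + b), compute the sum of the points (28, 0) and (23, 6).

(28, 0) + (23, 6). λ = (6 - 0)/(23 - 28) ≡ 6/32 mod 37. 32⁻¹ ≡ 22 (mod 37), so λ ≡ 21.
  x = λ² - 28 - 23 = 441 - 51 ≡ 20; y = λ·(28 - 20) - 0 ≡ 20. → (20, 20)

(20, 20)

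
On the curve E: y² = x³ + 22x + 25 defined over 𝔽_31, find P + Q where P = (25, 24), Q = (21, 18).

(25, 24) + (21, 18). λ = (18 - 24)/(21 - 25) ≡ 25/27 mod 31. 27⁻¹ ≡ 23 (mod 31), so λ ≡ 17.
  x = λ² - 25 - 21 = 289 - 46 ≡ 26; y = λ·(25 - 26) - 24 ≡ 21. → (26, 21)

(26, 21)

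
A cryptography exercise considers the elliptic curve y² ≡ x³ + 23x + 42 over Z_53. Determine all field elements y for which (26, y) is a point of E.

x³ + 23x + 42 = 18216 ≡ 37 (mod 53).
Square roots of 37 mod 53: 14 and 39 (since 14² = 196 ≡ 37).

14, 39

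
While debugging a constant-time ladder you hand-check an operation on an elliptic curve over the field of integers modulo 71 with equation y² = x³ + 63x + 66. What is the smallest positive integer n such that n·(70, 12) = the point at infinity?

2P: tangent at (70, 12): λ = (3·70² + 63)/(2·12) ≡ 66/24. 24⁻¹ ≡ 3 (mod 71), so λ ≡ 66·3 ≡ 56.
  x = λ² - 70 - 70 = 3136 - 140 ≡ 14; y = λ·(70 - 14) - 12 ≡ 0. → (14, 0)
3P: (14, 0) + (70, 12). λ = (12 - 0)/(70 - 14) ≡ 12/56 mod 71. 56⁻¹ ≡ 52 (mod 71) since 56·52 = 2912 ≡ 1, so λ ≡ 56.
  x = λ² - 14 - 70 = 3136 - 84 ≡ 70; y = λ·(14 - 70) - 0 ≡ 59. → (70, 59)
4P: (70, 59) + (70, 12): same x and y₁ ≡ -y₂, so the sum is the point at infinity.
4P = the point at infinity, so the order is 4.

4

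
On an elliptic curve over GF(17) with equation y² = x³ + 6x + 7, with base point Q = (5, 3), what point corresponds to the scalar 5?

Double-and-add on 5 = (101)₂. Start with Q = (5, 3) for the leading 1-bit.
double: tangent at (5, 3): λ = (3·5² + 6)/(2·3) ≡ 13/6. 6⁻¹ ≡ 3 (mod 17), so λ ≡ 13·3 ≡ 5.
  x = λ² - 5 - 5 = 25 - 10 ≡ 15; y = λ·(5 - 15) - 3 ≡ 15. → (15, 15)
double: tangent at (15, 15): λ = (3·15² + 6)/(2·15) ≡ 1/13. 13⁻¹ ≡ 4 (mod 17), so λ ≡ 1·4 ≡ 4.
  x = λ² - 15 - 15 = 16 - 30 ≡ 3; y = λ·(15 - 3) - 15 ≡ 16. → (3, 16)
add Q: (3, 16) + (5, 3). λ = (3 - 16)/(5 - 3) ≡ 4/2 mod 17. 2⁻¹ ≡ 9 (mod 17), so λ ≡ 2.
  x = λ² - 3 - 5 = 4 - 8 ≡ 13; y = λ·(3 - 13) - 16 ≡ 15. → (13, 15)

(13, 15)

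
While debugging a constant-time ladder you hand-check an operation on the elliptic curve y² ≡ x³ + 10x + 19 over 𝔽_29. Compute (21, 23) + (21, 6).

The two points share x = 21 and their y-coordinates satisfy 23 + 6 ≡ 0 (mod 29), so they are inverses. Their sum is ∞.

O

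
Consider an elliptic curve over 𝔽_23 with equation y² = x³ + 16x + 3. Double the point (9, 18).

(21, 3)

tangent at (9, 18): λ = (3·9² + 16)/(2·18) ≡ 6/13. 13⁻¹ ≡ 16 (mod 23), so λ ≡ 6·16 ≡ 4.
  x = λ² - 9 - 9 = 16 - 18 ≡ 21; y = λ·(9 - 21) - 18 ≡ 3. → (21, 3)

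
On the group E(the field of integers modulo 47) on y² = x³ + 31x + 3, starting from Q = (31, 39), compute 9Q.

(28, 34)

Repeated addition: build up to 9Q.
2Q: tangent at (31, 39): λ = (3·31² + 31)/(2·39) ≡ 0/31. 31⁻¹ ≡ 44 (mod 47) since 31·44 = 1364 ≡ 1, so λ ≡ 0·44 ≡ 0.
  x = λ² - 31 - 31 = 0 - 62 ≡ 32; y = λ·(31 - 32) - 39 ≡ 8. → (32, 8)
3Q: (32, 8) + (31, 39). λ = (39 - 8)/(31 - 32) ≡ 31/46 mod 47. 46⁻¹ ≡ 46 (mod 47) since 46·46 = 2116 ≡ 1, so λ ≡ 16.
  x = λ² - 32 - 31 = 256 - 63 ≡ 5; y = λ·(32 - 5) - 8 ≡ 1. → (5, 1)
4Q: (5, 1) + (31, 39). λ = (39 - 1)/(31 - 5) ≡ 38/26 mod 47. 26⁻¹ ≡ 38 (mod 47), so λ ≡ 34.
  x = λ² - 5 - 31 = 1156 - 36 ≡ 39; y = λ·(5 - 39) - 1 ≡ 18. → (39, 18)
5Q: (39, 18) + (31, 39). λ = (39 - 18)/(31 - 39) ≡ 21/39 mod 47. 39⁻¹ ≡ 41 (mod 47), so λ ≡ 15.
  x = λ² - 39 - 31 = 225 - 70 ≡ 14; y = λ·(39 - 14) - 18 ≡ 28. → (14, 28)
6Q: (14, 28) + (31, 39). λ = (39 - 28)/(31 - 14) ≡ 11/17 mod 47. 17⁻¹ ≡ 36 (mod 47), so λ ≡ 20.
  x = λ² - 14 - 31 = 400 - 45 ≡ 26; y = λ·(14 - 26) - 28 ≡ 14. → (26, 14)
7Q: (26, 14) + (31, 39). λ = (39 - 14)/(31 - 26) ≡ 25/5 mod 47. 5⁻¹ ≡ 19 (mod 47), so λ ≡ 5.
  x = λ² - 26 - 31 = 25 - 57 ≡ 15; y = λ·(26 - 15) - 14 ≡ 41. → (15, 41)
8Q: (15, 41) + (31, 39). λ = (39 - 41)/(31 - 15) ≡ 45/16 mod 47. 16⁻¹ ≡ 3 (mod 47), so λ ≡ 41.
  x = λ² - 15 - 31 = 1681 - 46 ≡ 37; y = λ·(15 - 37) - 41 ≡ 44. → (37, 44)
9Q: (37, 44) + (31, 39). λ = (39 - 44)/(31 - 37) ≡ 42/41 mod 47. 41⁻¹ ≡ 39 (mod 47) since 41·39 = 1599 ≡ 1, so λ ≡ 40.
  x = λ² - 37 - 31 = 1600 - 68 ≡ 28; y = λ·(37 - 28) - 44 ≡ 34. → (28, 34)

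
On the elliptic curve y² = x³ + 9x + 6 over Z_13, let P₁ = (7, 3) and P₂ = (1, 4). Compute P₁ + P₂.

(9, 6)

(7, 3) + (1, 4). λ = (4 - 3)/(1 - 7) ≡ 1/7 mod 13. 7⁻¹ ≡ 2 (mod 13) since 7·2 = 14 ≡ 1, so λ ≡ 2.
  x = λ² - 7 - 1 = 4 - 8 ≡ 9; y = λ·(7 - 9) - 3 ≡ 6. → (9, 6)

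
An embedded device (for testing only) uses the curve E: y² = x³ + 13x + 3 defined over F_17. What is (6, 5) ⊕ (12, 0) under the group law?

(6, 5) + (12, 0). λ = (0 - 5)/(12 - 6) ≡ 12/6 mod 17. 6⁻¹ ≡ 3 (mod 17) since 6·3 = 18 ≡ 1, so λ ≡ 2.
  x = λ² - 6 - 12 = 4 - 18 ≡ 3; y = λ·(6 - 3) - 5 ≡ 1. → (3, 1)

(3, 1)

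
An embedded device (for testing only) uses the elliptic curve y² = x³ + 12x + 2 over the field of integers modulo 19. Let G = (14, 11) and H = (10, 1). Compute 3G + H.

(7, 7)

First 3G:
Repeated addition: build up to 3G.
2G: tangent at (14, 11): λ = (3·14² + 12)/(2·11) ≡ 11/3. 3⁻¹ ≡ 13 (mod 19) since 3·13 = 39 ≡ 1, so λ ≡ 11·13 ≡ 10.
  x = λ² - 14 - 14 = 100 - 28 ≡ 15; y = λ·(14 - 15) - 11 ≡ 17. → (15, 17)
3G: (15, 17) + (14, 11). λ = (11 - 17)/(14 - 15) ≡ 13/18 mod 19. 18⁻¹ ≡ 18 (mod 19), so λ ≡ 6.
  x = λ² - 15 - 14 = 36 - 29 ≡ 7; y = λ·(15 - 7) - 17 ≡ 12. → (7, 12)
3G = (7, 12).
Finally 3G + H:
(7, 12) + (10, 1). λ = (1 - 12)/(10 - 7) ≡ 8/3 mod 19. 3⁻¹ ≡ 13 (mod 19), so λ ≡ 9.
  x = λ² - 7 - 10 = 81 - 17 ≡ 7; y = λ·(7 - 7) - 12 ≡ 7. → (7, 7)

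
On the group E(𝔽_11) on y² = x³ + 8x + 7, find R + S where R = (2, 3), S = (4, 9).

(3, 5)

(2, 3) + (4, 9). λ = (9 - 3)/(4 - 2) ≡ 6/2 mod 11. 2⁻¹ ≡ 6 (mod 11), so λ ≡ 3.
  x = λ² - 2 - 4 = 9 - 6 ≡ 3; y = λ·(2 - 3) - 3 ≡ 5. → (3, 5)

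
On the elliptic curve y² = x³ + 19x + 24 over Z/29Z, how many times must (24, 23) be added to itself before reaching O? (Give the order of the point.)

2P: tangent at (24, 23): λ = (3·24² + 19)/(2·23) ≡ 7/17. 17⁻¹ ≡ 12 (mod 29) since 17·12 = 204 ≡ 1, so λ ≡ 7·12 ≡ 26.
  x = λ² - 24 - 24 = 676 - 48 ≡ 19; y = λ·(24 - 19) - 23 ≡ 20. → (19, 20)
3P: (19, 20) + (24, 23). λ = (23 - 20)/(24 - 19) ≡ 3/5 mod 29. 5⁻¹ ≡ 6 (mod 29) since 5·6 = 30 ≡ 1, so λ ≡ 18.
  x = λ² - 19 - 24 = 324 - 43 ≡ 20; y = λ·(19 - 20) - 20 ≡ 20. → (20, 20)
4P: (20, 20) + (24, 23). λ = (23 - 20)/(24 - 20) ≡ 3/4 mod 29. 4⁻¹ ≡ 22 (mod 29), so λ ≡ 8.
  x = λ² - 20 - 24 = 64 - 44 ≡ 20; y = λ·(20 - 20) - 20 ≡ 9. → (20, 9)
5P: (20, 9) + (24, 23). λ = (23 - 9)/(24 - 20) ≡ 14/4 mod 29. 4⁻¹ ≡ 22 (mod 29), so λ ≡ 18.
  x = λ² - 20 - 24 = 324 - 44 ≡ 19; y = λ·(20 - 19) - 9 ≡ 9. → (19, 9)
6P: (19, 9) + (24, 23). λ = (23 - 9)/(24 - 19) ≡ 14/5 mod 29. 5⁻¹ ≡ 6 (mod 29) since 5·6 = 30 ≡ 1, so λ ≡ 26.
  x = λ² - 19 - 24 = 676 - 43 ≡ 24; y = λ·(19 - 24) - 9 ≡ 6. → (24, 6)
7P: (24, 6) + (24, 23): same x and y₁ ≡ -y₂, so the sum is O.
7P = O, so the order is 7.

7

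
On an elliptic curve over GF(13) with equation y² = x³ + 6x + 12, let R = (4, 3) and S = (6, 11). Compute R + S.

(4, 3) + (6, 11). λ = (11 - 3)/(6 - 4) ≡ 8/2 mod 13. 2⁻¹ ≡ 7 (mod 13) since 2·7 = 14 ≡ 1, so λ ≡ 4.
  x = λ² - 4 - 6 = 16 - 10 ≡ 6; y = λ·(4 - 6) - 3 ≡ 2. → (6, 2)

(6, 2)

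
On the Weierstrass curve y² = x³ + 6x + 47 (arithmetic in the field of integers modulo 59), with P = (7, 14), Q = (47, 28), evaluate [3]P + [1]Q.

(18, 38)

First 3P:
Repeated addition: build up to 3P.
2P: tangent at (7, 14): λ = (3·7² + 6)/(2·14) ≡ 35/28. 28⁻¹ ≡ 19 (mod 59) since 28·19 = 532 ≡ 1, so λ ≡ 35·19 ≡ 16.
  x = λ² - 7 - 7 = 256 - 14 ≡ 6; y = λ·(7 - 6) - 14 ≡ 2. → (6, 2)
3P: (6, 2) + (7, 14). λ = (14 - 2)/(7 - 6) ≡ 12/1 mod 59. 1⁻¹ ≡ 1 (mod 59) since 1·1 = 1 ≡ 1, so λ ≡ 12.
  x = λ² - 6 - 7 = 144 - 13 ≡ 13; y = λ·(6 - 13) - 2 ≡ 32. → (13, 32)
3P = (13, 32).
Finally 3P + Q:
(13, 32) + (47, 28). λ = (28 - 32)/(47 - 13) ≡ 55/34 mod 59. 34⁻¹ ≡ 33 (mod 59), so λ ≡ 45.
  x = λ² - 13 - 47 = 2025 - 60 ≡ 18; y = λ·(13 - 18) - 32 ≡ 38. → (18, 38)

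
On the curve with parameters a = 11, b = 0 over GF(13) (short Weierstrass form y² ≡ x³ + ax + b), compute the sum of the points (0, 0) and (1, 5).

(11, 10)

(0, 0) + (1, 5). λ = (5 - 0)/(1 - 0) ≡ 5/1 mod 13. 1⁻¹ ≡ 1 (mod 13), so λ ≡ 5.
  x = λ² - 0 - 1 = 25 - 1 ≡ 11; y = λ·(0 - 11) - 0 ≡ 10. → (11, 10)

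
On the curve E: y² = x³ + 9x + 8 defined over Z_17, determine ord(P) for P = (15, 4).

8

2P: tangent at (15, 4): λ = (3·15² + 9)/(2·4) ≡ 4/8. 8⁻¹ ≡ 15 (mod 17) since 8·15 = 120 ≡ 1, so λ ≡ 4·15 ≡ 9.
  x = λ² - 15 - 15 = 81 - 30 ≡ 0; y = λ·(15 - 0) - 4 ≡ 12. → (0, 12)
3P: (0, 12) + (15, 4). λ = (4 - 12)/(15 - 0) ≡ 9/15 mod 17. 15⁻¹ ≡ 8 (mod 17) since 15·8 = 120 ≡ 1, so λ ≡ 4.
  x = λ² - 0 - 15 = 16 - 15 ≡ 1; y = λ·(0 - 1) - 12 ≡ 1. → (1, 1)
4P: (1, 1) + (15, 4). λ = (4 - 1)/(15 - 1) ≡ 3/14 mod 17. 14⁻¹ ≡ 11 (mod 17) since 14·11 = 154 ≡ 1, so λ ≡ 16.
  x = λ² - 1 - 15 = 256 - 16 ≡ 2; y = λ·(1 - 2) - 1 ≡ 0. → (2, 0)
5P: (2, 0) + (15, 4). λ = (4 - 0)/(15 - 2) ≡ 4/13 mod 17. 13⁻¹ ≡ 4 (mod 17), so λ ≡ 16.
  x = λ² - 2 - 15 = 256 - 17 ≡ 1; y = λ·(2 - 1) - 0 ≡ 16. → (1, 16)
6P: (1, 16) + (15, 4). λ = (4 - 16)/(15 - 1) ≡ 5/14 mod 17. 14⁻¹ ≡ 11 (mod 17), so λ ≡ 4.
  x = λ² - 1 - 15 = 16 - 16 ≡ 0; y = λ·(1 - 0) - 16 ≡ 5. → (0, 5)
7P: (0, 5) + (15, 4). λ = (4 - 5)/(15 - 0) ≡ 16/15 mod 17. 15⁻¹ ≡ 8 (mod 17) since 15·8 = 120 ≡ 1, so λ ≡ 9.
  x = λ² - 0 - 15 = 81 - 15 ≡ 15; y = λ·(0 - 15) - 5 ≡ 13. → (15, 13)
8P: (15, 13) + (15, 4): same x and y₁ ≡ -y₂, so the sum is ∞.
8P = ∞, so the order is 8.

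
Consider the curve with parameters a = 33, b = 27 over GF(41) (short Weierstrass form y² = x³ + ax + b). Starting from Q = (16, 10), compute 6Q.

(21, 31)

Repeated addition: build up to 6Q.
2Q: tangent at (16, 10): λ = (3·16² + 33)/(2·10) ≡ 22/20. 20⁻¹ ≡ 39 (mod 41) since 20·39 = 780 ≡ 1, so λ ≡ 22·39 ≡ 38.
  x = λ² - 16 - 16 = 1444 - 32 ≡ 18; y = λ·(16 - 18) - 10 ≡ 37. → (18, 37)
3Q: (18, 37) + (16, 10). λ = (10 - 37)/(16 - 18) ≡ 14/39 mod 41. 39⁻¹ ≡ 20 (mod 41), so λ ≡ 34.
  x = λ² - 18 - 16 = 1156 - 34 ≡ 15; y = λ·(18 - 15) - 37 ≡ 24. → (15, 24)
4Q: (15, 24) + (16, 10). λ = (10 - 24)/(16 - 15) ≡ 27/1 mod 41. 1⁻¹ ≡ 1 (mod 41), so λ ≡ 27.
  x = λ² - 15 - 16 = 729 - 31 ≡ 1; y = λ·(15 - 1) - 24 ≡ 26. → (1, 26)
5Q: (1, 26) + (16, 10). λ = (10 - 26)/(16 - 1) ≡ 25/15 mod 41. 15⁻¹ ≡ 11 (mod 41), so λ ≡ 29.
  x = λ² - 1 - 16 = 841 - 17 ≡ 4; y = λ·(1 - 4) - 26 ≡ 10. → (4, 10)
6Q: (4, 10) + (16, 10). λ = (10 - 10)/(16 - 4) ≡ 0/12 mod 41. 12⁻¹ ≡ 24 (mod 41), so λ ≡ 0.
  x = λ² - 4 - 16 = 0 - 20 ≡ 21; y = λ·(4 - 21) - 10 ≡ 31. → (21, 31)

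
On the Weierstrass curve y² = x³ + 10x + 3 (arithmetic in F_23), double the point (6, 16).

(6, 7)

tangent at (6, 16): λ = (3·6² + 10)/(2·16) ≡ 3/9. 9⁻¹ ≡ 18 (mod 23), so λ ≡ 3·18 ≡ 8.
  x = λ² - 6 - 6 = 64 - 12 ≡ 6; y = λ·(6 - 6) - 16 ≡ 7. → (6, 7)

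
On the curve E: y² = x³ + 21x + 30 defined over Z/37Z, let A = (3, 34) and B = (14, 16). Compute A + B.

(8, 28)

(3, 34) + (14, 16). λ = (16 - 34)/(14 - 3) ≡ 19/11 mod 37. 11⁻¹ ≡ 27 (mod 37) since 11·27 = 297 ≡ 1, so λ ≡ 32.
  x = λ² - 3 - 14 = 1024 - 17 ≡ 8; y = λ·(3 - 8) - 34 ≡ 28. → (8, 28)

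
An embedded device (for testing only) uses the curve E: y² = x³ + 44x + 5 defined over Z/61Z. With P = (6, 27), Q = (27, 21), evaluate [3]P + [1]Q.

First 3P:
Repeated addition: build up to 3P.
2P: tangent at (6, 27): λ = (3·6² + 44)/(2·27) ≡ 30/54. 54⁻¹ ≡ 26 (mod 61), so λ ≡ 30·26 ≡ 48.
  x = λ² - 6 - 6 = 2304 - 12 ≡ 35; y = λ·(6 - 35) - 27 ≡ 45. → (35, 45)
3P: (35, 45) + (6, 27). λ = (27 - 45)/(6 - 35) ≡ 43/32 mod 61. 32⁻¹ ≡ 21 (mod 61), so λ ≡ 49.
  x = λ² - 35 - 6 = 2401 - 41 ≡ 42; y = λ·(35 - 42) - 45 ≡ 39. → (42, 39)
3P = (42, 39).
Finally 3P + Q:
(42, 39) + (27, 21). λ = (21 - 39)/(27 - 42) ≡ 43/46 mod 61. 46⁻¹ ≡ 4 (mod 61), so λ ≡ 50.
  x = λ² - 42 - 27 = 2500 - 69 ≡ 52; y = λ·(42 - 52) - 39 ≡ 10. → (52, 10)

(52, 10)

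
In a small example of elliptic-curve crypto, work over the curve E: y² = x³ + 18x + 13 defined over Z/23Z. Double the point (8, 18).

(11, 22)

tangent at (8, 18): λ = (3·8² + 18)/(2·18) ≡ 3/13. 13⁻¹ ≡ 16 (mod 23) since 13·16 = 208 ≡ 1, so λ ≡ 3·16 ≡ 2.
  x = λ² - 8 - 8 = 4 - 16 ≡ 11; y = λ·(8 - 11) - 18 ≡ 22. → (11, 22)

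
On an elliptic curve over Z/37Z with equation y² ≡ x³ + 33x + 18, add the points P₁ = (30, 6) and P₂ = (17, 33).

(30, 31)

(30, 6) + (17, 33). λ = (33 - 6)/(17 - 30) ≡ 27/24 mod 37. 24⁻¹ ≡ 17 (mod 37), so λ ≡ 15.
  x = λ² - 30 - 17 = 225 - 47 ≡ 30; y = λ·(30 - 30) - 6 ≡ 31. → (30, 31)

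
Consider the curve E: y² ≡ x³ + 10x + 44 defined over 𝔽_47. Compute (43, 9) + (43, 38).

O

The two points share x = 43 and their y-coordinates satisfy 9 + 38 ≡ 0 (mod 47), so they are inverses. Their sum is O.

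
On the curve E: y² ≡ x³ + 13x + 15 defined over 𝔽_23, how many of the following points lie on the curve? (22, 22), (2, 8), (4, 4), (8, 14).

(22, 22): 22² ≡ 1, rhs ≡ 1 → on.
(2, 8): 8² ≡ 18, rhs ≡ 3 → off.
(4, 4): 4² ≡ 16, rhs ≡ 16 → on.
(8, 14): 14² ≡ 12, rhs ≡ 10 → off.

2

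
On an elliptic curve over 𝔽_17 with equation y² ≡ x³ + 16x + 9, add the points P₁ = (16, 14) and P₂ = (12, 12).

(2, 10)

(16, 14) + (12, 12). λ = (12 - 14)/(12 - 16) ≡ 15/13 mod 17. 13⁻¹ ≡ 4 (mod 17), so λ ≡ 9.
  x = λ² - 16 - 12 = 81 - 28 ≡ 2; y = λ·(16 - 2) - 14 ≡ 10. → (2, 10)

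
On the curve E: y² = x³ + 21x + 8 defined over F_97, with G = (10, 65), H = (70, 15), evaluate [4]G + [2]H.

(60, 45)

First 4G:
Repeated addition: build up to 4G.
2G: tangent at (10, 65): λ = (3·10² + 21)/(2·65) ≡ 30/33. 33⁻¹ ≡ 50 (mod 97) since 33·50 = 1650 ≡ 1, so λ ≡ 30·50 ≡ 45.
  x = λ² - 10 - 10 = 2025 - 20 ≡ 65; y = λ·(10 - 65) - 65 ≡ 79. → (65, 79)
3G: (65, 79) + (10, 65). λ = (65 - 79)/(10 - 65) ≡ 83/42 mod 97. 42⁻¹ ≡ 67 (mod 97) since 42·67 = 2814 ≡ 1, so λ ≡ 32.
  x = λ² - 65 - 10 = 1024 - 75 ≡ 76; y = λ·(65 - 76) - 79 ≡ 54. → (76, 54)
4G: (76, 54) + (10, 65). λ = (65 - 54)/(10 - 76) ≡ 11/31 mod 97. 31⁻¹ ≡ 72 (mod 97), so λ ≡ 16.
  x = λ² - 76 - 10 = 256 - 86 ≡ 73; y = λ·(76 - 73) - 54 ≡ 91. → (73, 91)
4G = (73, 91).
Next 2H:
Repeated addition: build up to 2H.
2H: tangent at (70, 15): λ = (3·70² + 21)/(2·15) ≡ 74/30. 30⁻¹ ≡ 55 (mod 97) since 30·55 = 1650 ≡ 1, so λ ≡ 74·55 ≡ 93.
  x = λ² - 70 - 70 = 8649 - 140 ≡ 70; y = λ·(70 - 70) - 15 ≡ 82. → (70, 82)
2H = (70, 82).
Finally 4G + 2H:
(73, 91) + (70, 82). λ = (82 - 91)/(70 - 73) ≡ 88/94 mod 97. 94⁻¹ ≡ 32 (mod 97) since 94·32 = 3008 ≡ 1, so λ ≡ 3.
  x = λ² - 73 - 70 = 9 - 143 ≡ 60; y = λ·(73 - 60) - 91 ≡ 45. → (60, 45)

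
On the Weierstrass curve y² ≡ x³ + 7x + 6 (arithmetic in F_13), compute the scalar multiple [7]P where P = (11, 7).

(10, 7)

Repeated addition: build up to 7P.
2P: tangent at (11, 7): λ = (3·11² + 7)/(2·7) ≡ 6/1. 1⁻¹ ≡ 1 (mod 13), so λ ≡ 6·1 ≡ 6.
  x = λ² - 11 - 11 = 36 - 22 ≡ 1; y = λ·(11 - 1) - 7 ≡ 1. → (1, 1)
3P: (1, 1) + (11, 7). λ = (7 - 1)/(11 - 1) ≡ 6/10 mod 13. 10⁻¹ ≡ 4 (mod 13) since 10·4 = 40 ≡ 1, so λ ≡ 11.
  x = λ² - 1 - 11 = 121 - 12 ≡ 5; y = λ·(1 - 5) - 1 ≡ 7. → (5, 7)
4P: (5, 7) + (11, 7). λ = (7 - 7)/(11 - 5) ≡ 0/6 mod 13. 6⁻¹ ≡ 11 (mod 13), so λ ≡ 0.
  x = λ² - 5 - 11 = 0 - 16 ≡ 10; y = λ·(5 - 10) - 7 ≡ 6. → (10, 6)
5P: (10, 6) + (11, 7). λ = (7 - 6)/(11 - 10) ≡ 1/1 mod 13. 1⁻¹ ≡ 1 (mod 13), so λ ≡ 1.
  x = λ² - 10 - 11 = 1 - 21 ≡ 6; y = λ·(10 - 6) - 6 ≡ 11. → (6, 11)
6P: (6, 11) + (11, 7). λ = (7 - 11)/(11 - 6) ≡ 9/5 mod 13. 5⁻¹ ≡ 8 (mod 13), so λ ≡ 7.
  x = λ² - 6 - 11 = 49 - 17 ≡ 6; y = λ·(6 - 6) - 11 ≡ 2. → (6, 2)
7P: (6, 2) + (11, 7). λ = (7 - 2)/(11 - 6) ≡ 5/5 mod 13. 5⁻¹ ≡ 8 (mod 13), so λ ≡ 1.
  x = λ² - 6 - 11 = 1 - 17 ≡ 10; y = λ·(6 - 10) - 2 ≡ 7. → (10, 7)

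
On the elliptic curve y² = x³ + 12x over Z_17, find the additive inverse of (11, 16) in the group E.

-(11, 16) = (11, -16 mod 17) = (11, 1).

(11, 1)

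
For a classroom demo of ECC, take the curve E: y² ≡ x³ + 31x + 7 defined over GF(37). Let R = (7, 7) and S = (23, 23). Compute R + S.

(7, 7) + (23, 23). λ = (23 - 7)/(23 - 7) ≡ 16/16 mod 37. 16⁻¹ ≡ 7 (mod 37), so λ ≡ 1.
  x = λ² - 7 - 23 = 1 - 30 ≡ 8; y = λ·(7 - 8) - 7 ≡ 29. → (8, 29)

(8, 29)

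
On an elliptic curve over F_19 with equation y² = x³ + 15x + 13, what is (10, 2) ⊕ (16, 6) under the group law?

(10, 2) + (16, 6). λ = (6 - 2)/(16 - 10) ≡ 4/6 mod 19. 6⁻¹ ≡ 16 (mod 19), so λ ≡ 7.
  x = λ² - 10 - 16 = 49 - 26 ≡ 4; y = λ·(10 - 4) - 2 ≡ 2. → (4, 2)

(4, 2)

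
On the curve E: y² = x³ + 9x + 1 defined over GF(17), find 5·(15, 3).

(0, 1)

Write Q = (15, 3).
Repeated addition: build up to 5Q.
2Q: tangent at (15, 3): λ = (3·15² + 9)/(2·3) ≡ 4/6. 6⁻¹ ≡ 3 (mod 17), so λ ≡ 4·3 ≡ 12.
  x = λ² - 15 - 15 = 144 - 30 ≡ 12; y = λ·(15 - 12) - 3 ≡ 16. → (12, 16)
3Q: (12, 16) + (15, 3). λ = (3 - 16)/(15 - 12) ≡ 4/3 mod 17. 3⁻¹ ≡ 6 (mod 17) since 3·6 = 18 ≡ 1, so λ ≡ 7.
  x = λ² - 12 - 15 = 49 - 27 ≡ 5; y = λ·(12 - 5) - 16 ≡ 16. → (5, 16)
4Q: (5, 16) + (15, 3). λ = (3 - 16)/(15 - 5) ≡ 4/10 mod 17. 10⁻¹ ≡ 12 (mod 17) since 10·12 = 120 ≡ 1, so λ ≡ 14.
  x = λ² - 5 - 15 = 196 - 20 ≡ 6; y = λ·(5 - 6) - 16 ≡ 4. → (6, 4)
5Q: (6, 4) + (15, 3). λ = (3 - 4)/(15 - 6) ≡ 16/9 mod 17. 9⁻¹ ≡ 2 (mod 17), so λ ≡ 15.
  x = λ² - 6 - 15 = 225 - 21 ≡ 0; y = λ·(6 - 0) - 4 ≡ 1. → (0, 1)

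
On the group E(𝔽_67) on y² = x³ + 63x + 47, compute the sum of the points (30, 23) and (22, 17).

(3, 14)

(30, 23) + (22, 17). λ = (17 - 23)/(22 - 30) ≡ 61/59 mod 67. 59⁻¹ ≡ 25 (mod 67) since 59·25 = 1475 ≡ 1, so λ ≡ 51.
  x = λ² - 30 - 22 = 2601 - 52 ≡ 3; y = λ·(30 - 3) - 23 ≡ 14. → (3, 14)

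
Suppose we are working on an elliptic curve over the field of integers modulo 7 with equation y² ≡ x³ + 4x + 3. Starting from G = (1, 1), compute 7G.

Repeated addition: build up to 7G.
2G: tangent at (1, 1): λ = (3·1² + 4)/(2·1) ≡ 0/2. 2⁻¹ ≡ 4 (mod 7), so λ ≡ 0·4 ≡ 0.
  x = λ² - 1 - 1 = 0 - 2 ≡ 5; y = λ·(1 - 5) - 1 ≡ 6. → (5, 6)
3G: (5, 6) + (1, 1). λ = (1 - 6)/(1 - 5) ≡ 2/3 mod 7. 3⁻¹ ≡ 5 (mod 7) since 3·5 = 15 ≡ 1, so λ ≡ 3.
  x = λ² - 5 - 1 = 9 - 6 ≡ 3; y = λ·(5 - 3) - 6 ≡ 0. → (3, 0)
4G: (3, 0) + (1, 1). λ = (1 - 0)/(1 - 3) ≡ 1/5 mod 7. 5⁻¹ ≡ 3 (mod 7), so λ ≡ 3.
  x = λ² - 3 - 1 = 9 - 4 ≡ 5; y = λ·(3 - 5) - 0 ≡ 1. → (5, 1)
5G: (5, 1) + (1, 1). λ = (1 - 1)/(1 - 5) ≡ 0/3 mod 7. 3⁻¹ ≡ 5 (mod 7) since 3·5 = 15 ≡ 1, so λ ≡ 0.
  x = λ² - 5 - 1 = 0 - 6 ≡ 1; y = λ·(5 - 1) - 1 ≡ 6. → (1, 6)
6G: (1, 6) + (1, 1): same x and y₁ ≡ -y₂, so the sum is ∞.
7G: ∞ + (1, 1) = (1, 1) (identity).

(1, 1)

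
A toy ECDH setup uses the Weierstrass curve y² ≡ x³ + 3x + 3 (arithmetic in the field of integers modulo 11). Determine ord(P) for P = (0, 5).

4

2P: tangent at (0, 5): λ = (3·0² + 3)/(2·5) ≡ 3/10. 10⁻¹ ≡ 10 (mod 11), so λ ≡ 3·10 ≡ 8.
  x = λ² - 0 - 0 = 64 - 0 ≡ 9; y = λ·(0 - 9) - 5 ≡ 0. → (9, 0)
3P: (9, 0) + (0, 5). λ = (5 - 0)/(0 - 9) ≡ 5/2 mod 11. 2⁻¹ ≡ 6 (mod 11) since 2·6 = 12 ≡ 1, so λ ≡ 8.
  x = λ² - 9 - 0 = 64 - 9 ≡ 0; y = λ·(9 - 0) - 0 ≡ 6. → (0, 6)
4P: (0, 6) + (0, 5): same x and y₁ ≡ -y₂, so the sum is ∞.
4P = ∞, so the order is 4.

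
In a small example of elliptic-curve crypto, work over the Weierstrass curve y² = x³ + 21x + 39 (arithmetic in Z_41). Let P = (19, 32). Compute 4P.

Repeated addition: build up to 4P.
2P: tangent at (19, 32): λ = (3·19² + 21)/(2·32) ≡ 38/23. 23⁻¹ ≡ 25 (mod 41) since 23·25 = 575 ≡ 1, so λ ≡ 38·25 ≡ 7.
  x = λ² - 19 - 19 = 49 - 38 ≡ 11; y = λ·(19 - 11) - 32 ≡ 24. → (11, 24)
3P: (11, 24) + (19, 32). λ = (32 - 24)/(19 - 11) ≡ 8/8 mod 41. 8⁻¹ ≡ 36 (mod 41), so λ ≡ 1.
  x = λ² - 11 - 19 = 1 - 30 ≡ 12; y = λ·(11 - 12) - 24 ≡ 16. → (12, 16)
4P: (12, 16) + (19, 32). λ = (32 - 16)/(19 - 12) ≡ 16/7 mod 41. 7⁻¹ ≡ 6 (mod 41) since 7·6 = 42 ≡ 1, so λ ≡ 14.
  x = λ² - 12 - 19 = 196 - 31 ≡ 1; y = λ·(12 - 1) - 16 ≡ 15. → (1, 15)

(1, 15)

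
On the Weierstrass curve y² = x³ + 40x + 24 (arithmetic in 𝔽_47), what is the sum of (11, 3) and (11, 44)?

The two points share x = 11 and their y-coordinates satisfy 3 + 44 ≡ 0 (mod 47), so they are inverses. Their sum is O.

O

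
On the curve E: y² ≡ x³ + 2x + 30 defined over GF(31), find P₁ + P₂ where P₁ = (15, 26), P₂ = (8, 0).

(15, 26) + (8, 0). λ = (0 - 26)/(8 - 15) ≡ 5/24 mod 31. 24⁻¹ ≡ 22 (mod 31) since 24·22 = 528 ≡ 1, so λ ≡ 17.
  x = λ² - 15 - 8 = 289 - 23 ≡ 18; y = λ·(15 - 18) - 26 ≡ 16. → (18, 16)

(18, 16)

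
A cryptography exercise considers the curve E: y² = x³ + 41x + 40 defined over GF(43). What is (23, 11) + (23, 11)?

(12, 29)

tangent at (23, 11): λ = (3·23² + 41)/(2·11) ≡ 37/22. 22⁻¹ ≡ 2 (mod 43), so λ ≡ 37·2 ≡ 31.
  x = λ² - 23 - 23 = 961 - 46 ≡ 12; y = λ·(23 - 12) - 11 ≡ 29. → (12, 29)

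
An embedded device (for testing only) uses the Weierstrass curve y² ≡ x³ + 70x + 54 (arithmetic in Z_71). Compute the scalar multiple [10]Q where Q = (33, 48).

Double-and-add on 10 = (1010)₂. Start with Q = (33, 48) for the leading 1-bit.
double: tangent at (33, 48): λ = (3·33² + 70)/(2·48) ≡ 0/25. 25⁻¹ ≡ 54 (mod 71), so λ ≡ 0·54 ≡ 0.
  x = λ² - 33 - 33 = 0 - 66 ≡ 5; y = λ·(33 - 5) - 48 ≡ 23. → (5, 23)
double: tangent at (5, 23): λ = (3·5² + 70)/(2·23) ≡ 3/46. 46⁻¹ ≡ 17 (mod 71) since 46·17 = 782 ≡ 1, so λ ≡ 3·17 ≡ 51.
  x = λ² - 5 - 5 = 2601 - 10 ≡ 35; y = λ·(5 - 35) - 23 ≡ 9. → (35, 9)
add Q: (35, 9) + (33, 48). λ = (48 - 9)/(33 - 35) ≡ 39/69 mod 71. 69⁻¹ ≡ 35 (mod 71), so λ ≡ 16.
  x = λ² - 35 - 33 = 256 - 68 ≡ 46; y = λ·(35 - 46) - 9 ≡ 28. → (46, 28)
double: tangent at (46, 28): λ = (3·46² + 70)/(2·28) ≡ 28/56. 56⁻¹ ≡ 52 (mod 71), so λ ≡ 28·52 ≡ 36.
  x = λ² - 46 - 46 = 1296 - 92 ≡ 68; y = λ·(46 - 68) - 28 ≡ 32. → (68, 32)

(68, 32)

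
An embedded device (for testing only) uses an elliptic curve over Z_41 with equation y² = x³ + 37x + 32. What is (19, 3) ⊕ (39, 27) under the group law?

(19, 3) + (39, 27). λ = (27 - 3)/(39 - 19) ≡ 24/20 mod 41. 20⁻¹ ≡ 39 (mod 41) since 20·39 = 780 ≡ 1, so λ ≡ 34.
  x = λ² - 19 - 39 = 1156 - 58 ≡ 32; y = λ·(19 - 32) - 3 ≡ 6. → (32, 6)

(32, 6)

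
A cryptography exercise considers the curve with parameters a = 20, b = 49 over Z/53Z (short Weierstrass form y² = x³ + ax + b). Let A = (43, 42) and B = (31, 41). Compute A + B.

(39, 29)

(43, 42) + (31, 41). λ = (41 - 42)/(31 - 43) ≡ 52/41 mod 53. 41⁻¹ ≡ 22 (mod 53), so λ ≡ 31.
  x = λ² - 43 - 31 = 961 - 74 ≡ 39; y = λ·(43 - 39) - 42 ≡ 29. → (39, 29)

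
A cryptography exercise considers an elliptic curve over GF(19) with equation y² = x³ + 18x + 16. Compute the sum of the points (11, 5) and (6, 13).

(11, 5) + (6, 13). λ = (13 - 5)/(6 - 11) ≡ 8/14 mod 19. 14⁻¹ ≡ 15 (mod 19) since 14·15 = 210 ≡ 1, so λ ≡ 6.
  x = λ² - 11 - 6 = 36 - 17 ≡ 0; y = λ·(11 - 0) - 5 ≡ 4. → (0, 4)

(0, 4)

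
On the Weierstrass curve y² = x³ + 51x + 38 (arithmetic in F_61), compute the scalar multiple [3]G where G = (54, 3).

Repeated addition: build up to 3G.
2G: tangent at (54, 3): λ = (3·54² + 51)/(2·3) ≡ 15/6. 6⁻¹ ≡ 51 (mod 61), so λ ≡ 15·51 ≡ 33.
  x = λ² - 54 - 54 = 1089 - 108 ≡ 5; y = λ·(54 - 5) - 3 ≡ 28. → (5, 28)
3G: (5, 28) + (54, 3). λ = (3 - 28)/(54 - 5) ≡ 36/49 mod 61. 49⁻¹ ≡ 5 (mod 61) since 49·5 = 245 ≡ 1, so λ ≡ 58.
  x = λ² - 5 - 54 = 3364 - 59 ≡ 11; y = λ·(5 - 11) - 28 ≡ 51. → (11, 51)

(11, 51)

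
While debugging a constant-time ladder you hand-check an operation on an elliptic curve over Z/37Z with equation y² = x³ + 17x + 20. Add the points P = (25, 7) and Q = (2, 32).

(13, 25)

(25, 7) + (2, 32). λ = (32 - 7)/(2 - 25) ≡ 25/14 mod 37. 14⁻¹ ≡ 8 (mod 37) since 14·8 = 112 ≡ 1, so λ ≡ 15.
  x = λ² - 25 - 2 = 225 - 27 ≡ 13; y = λ·(25 - 13) - 7 ≡ 25. → (13, 25)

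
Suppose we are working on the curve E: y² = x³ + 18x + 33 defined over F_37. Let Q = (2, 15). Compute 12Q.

(24, 28)

Repeated addition: build up to 12Q.
2Q: tangent at (2, 15): λ = (3·2² + 18)/(2·15) ≡ 30/30. 30⁻¹ ≡ 21 (mod 37), so λ ≡ 30·21 ≡ 1.
  x = λ² - 2 - 2 = 1 - 4 ≡ 34; y = λ·(2 - 34) - 15 ≡ 27. → (34, 27)
3Q: (34, 27) + (2, 15). λ = (15 - 27)/(2 - 34) ≡ 25/5 mod 37. 5⁻¹ ≡ 15 (mod 37) since 5·15 = 75 ≡ 1, so λ ≡ 5.
  x = λ² - 34 - 2 = 25 - 36 ≡ 26; y = λ·(34 - 26) - 27 ≡ 13. → (26, 13)
4Q: (26, 13) + (2, 15). λ = (15 - 13)/(2 - 26) ≡ 2/13 mod 37. 13⁻¹ ≡ 20 (mod 37), so λ ≡ 3.
  x = λ² - 26 - 2 = 9 - 28 ≡ 18; y = λ·(26 - 18) - 13 ≡ 11. → (18, 11)
5Q: (18, 11) + (2, 15). λ = (15 - 11)/(2 - 18) ≡ 4/21 mod 37. 21⁻¹ ≡ 30 (mod 37) since 21·30 = 630 ≡ 1, so λ ≡ 9.
  x = λ² - 18 - 2 = 81 - 20 ≡ 24; y = λ·(18 - 24) - 11 ≡ 9. → (24, 9)
6Q: (24, 9) + (2, 15). λ = (15 - 9)/(2 - 24) ≡ 6/15 mod 37. 15⁻¹ ≡ 5 (mod 37), so λ ≡ 30.
  x = λ² - 24 - 2 = 900 - 26 ≡ 23; y = λ·(24 - 23) - 9 ≡ 21. → (23, 21)
7Q: (23, 21) + (2, 15). λ = (15 - 21)/(2 - 23) ≡ 31/16 mod 37. 16⁻¹ ≡ 7 (mod 37) since 16·7 = 112 ≡ 1, so λ ≡ 32.
  x = λ² - 23 - 2 = 1024 - 25 ≡ 0; y = λ·(23 - 0) - 21 ≡ 12. → (0, 12)
8Q: (0, 12) + (2, 15). λ = (15 - 12)/(2 - 0) ≡ 3/2 mod 37. 2⁻¹ ≡ 19 (mod 37), so λ ≡ 20.
  x = λ² - 0 - 2 = 400 - 2 ≡ 28; y = λ·(0 - 28) - 12 ≡ 20. → (28, 20)
9Q: (28, 20) + (2, 15). λ = (15 - 20)/(2 - 28) ≡ 32/11 mod 37. 11⁻¹ ≡ 27 (mod 37) since 11·27 = 297 ≡ 1, so λ ≡ 13.
  x = λ² - 28 - 2 = 169 - 30 ≡ 28; y = λ·(28 - 28) - 20 ≡ 17. → (28, 17)
10Q: (28, 17) + (2, 15). λ = (15 - 17)/(2 - 28) ≡ 35/11 mod 37. 11⁻¹ ≡ 27 (mod 37), so λ ≡ 20.
  x = λ² - 28 - 2 = 400 - 30 ≡ 0; y = λ·(28 - 0) - 17 ≡ 25. → (0, 25)
11Q: (0, 25) + (2, 15). λ = (15 - 25)/(2 - 0) ≡ 27/2 mod 37. 2⁻¹ ≡ 19 (mod 37), so λ ≡ 32.
  x = λ² - 0 - 2 = 1024 - 2 ≡ 23; y = λ·(0 - 23) - 25 ≡ 16. → (23, 16)
12Q: (23, 16) + (2, 15). λ = (15 - 16)/(2 - 23) ≡ 36/16 mod 37. 16⁻¹ ≡ 7 (mod 37) since 16·7 = 112 ≡ 1, so λ ≡ 30.
  x = λ² - 23 - 2 = 900 - 25 ≡ 24; y = λ·(23 - 24) - 16 ≡ 28. → (24, 28)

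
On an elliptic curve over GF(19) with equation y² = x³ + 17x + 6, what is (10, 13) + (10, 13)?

(4, 9)

tangent at (10, 13): λ = (3·10² + 17)/(2·13) ≡ 13/7. 7⁻¹ ≡ 11 (mod 19), so λ ≡ 13·11 ≡ 10.
  x = λ² - 10 - 10 = 100 - 20 ≡ 4; y = λ·(10 - 4) - 13 ≡ 9. → (4, 9)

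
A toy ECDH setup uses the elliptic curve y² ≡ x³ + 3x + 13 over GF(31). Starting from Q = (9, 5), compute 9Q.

(23, 2)

Repeated addition: build up to 9Q.
2Q: tangent at (9, 5): λ = (3·9² + 3)/(2·5) ≡ 29/10. 10⁻¹ ≡ 28 (mod 31), so λ ≡ 29·28 ≡ 6.
  x = λ² - 9 - 9 = 36 - 18 ≡ 18; y = λ·(9 - 18) - 5 ≡ 3. → (18, 3)
3Q: (18, 3) + (9, 5). λ = (5 - 3)/(9 - 18) ≡ 2/22 mod 31. 22⁻¹ ≡ 24 (mod 31), so λ ≡ 17.
  x = λ² - 18 - 9 = 289 - 27 ≡ 14; y = λ·(18 - 14) - 3 ≡ 3. → (14, 3)
4Q: (14, 3) + (9, 5). λ = (5 - 3)/(9 - 14) ≡ 2/26 mod 31. 26⁻¹ ≡ 6 (mod 31), so λ ≡ 12.
  x = λ² - 14 - 9 = 144 - 23 ≡ 28; y = λ·(14 - 28) - 3 ≡ 15. → (28, 15)
5Q: (28, 15) + (9, 5). λ = (5 - 15)/(9 - 28) ≡ 21/12 mod 31. 12⁻¹ ≡ 13 (mod 31) since 12·13 = 156 ≡ 1, so λ ≡ 25.
  x = λ² - 28 - 9 = 625 - 37 ≡ 30; y = λ·(28 - 30) - 15 ≡ 28. → (30, 28)
6Q: (30, 28) + (9, 5). λ = (5 - 28)/(9 - 30) ≡ 8/10 mod 31. 10⁻¹ ≡ 28 (mod 31), so λ ≡ 7.
  x = λ² - 30 - 9 = 49 - 39 ≡ 10; y = λ·(30 - 10) - 28 ≡ 19. → (10, 19)
7Q: (10, 19) + (9, 5). λ = (5 - 19)/(9 - 10) ≡ 17/30 mod 31. 30⁻¹ ≡ 30 (mod 31) since 30·30 = 900 ≡ 1, so λ ≡ 14.
  x = λ² - 10 - 9 = 196 - 19 ≡ 22; y = λ·(10 - 22) - 19 ≡ 30. → (22, 30)
8Q: (22, 30) + (9, 5). λ = (5 - 30)/(9 - 22) ≡ 6/18 mod 31. 18⁻¹ ≡ 19 (mod 31) since 18·19 = 342 ≡ 1, so λ ≡ 21.
  x = λ² - 22 - 9 = 441 - 31 ≡ 7; y = λ·(22 - 7) - 30 ≡ 6. → (7, 6)
9Q: (7, 6) + (9, 5). λ = (5 - 6)/(9 - 7) ≡ 30/2 mod 31. 2⁻¹ ≡ 16 (mod 31), so λ ≡ 15.
  x = λ² - 7 - 9 = 225 - 16 ≡ 23; y = λ·(7 - 23) - 6 ≡ 2. → (23, 2)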